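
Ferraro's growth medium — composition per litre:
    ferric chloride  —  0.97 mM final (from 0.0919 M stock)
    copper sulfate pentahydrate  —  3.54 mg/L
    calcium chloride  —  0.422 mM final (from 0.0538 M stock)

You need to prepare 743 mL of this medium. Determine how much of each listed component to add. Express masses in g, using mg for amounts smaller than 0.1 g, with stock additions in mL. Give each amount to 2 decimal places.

ferric chloride 7.84 mL; copper sulfate pentahydrate 2.63 mg; calcium chloride 5.83 mL

Target volume = 743 mL = 0.743 L.
ferric chloride: V = C2·V2/C1 = 0.97 mM × 743 mL ÷ 91.9 mM = 7.84 mL
copper sulfate pentahydrate: 3.54 mg/L × 0.743 L = 2.63 mg
calcium chloride: C1V1 = C2V2 → 0.422 mM × 743 mL ÷ 53.8 mM = 5.83 mL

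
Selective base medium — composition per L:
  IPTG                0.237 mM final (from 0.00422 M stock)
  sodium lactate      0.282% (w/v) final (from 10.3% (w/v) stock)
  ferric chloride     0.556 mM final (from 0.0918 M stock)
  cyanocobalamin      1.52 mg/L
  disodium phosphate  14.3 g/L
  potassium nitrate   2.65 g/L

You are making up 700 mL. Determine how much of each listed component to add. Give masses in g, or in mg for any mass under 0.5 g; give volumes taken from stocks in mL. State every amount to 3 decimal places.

Scale factor relative to 1 L: 0.7.
IPTG: C1V1 = C2V2 → 0.237 mM × 700 mL ÷ 4.22 mM = 39.313 mL
sodium lactate: C1V1 = C2V2 → 0.282% ÷ 10.3% × 700 mL = 19.165 mL
ferric chloride: V = C2·V2/C1 = 0.556 mM × 700 mL ÷ 91.8 mM = 4.240 mL
cyanocobalamin: 1.52 mg/L × 0.7 L = 1.064 mg
disodium phosphate: 14.3 g/L × 0.7 L = 10.010 g
potassium nitrate: 2.65 g/L × 0.7 L = 1.855 g

IPTG 39.313 mL; sodium lactate 19.165 mL; ferric chloride 4.240 mL; cyanocobalamin 1.064 mg; disodium phosphate 10.010 g; potassium nitrate 1.855 g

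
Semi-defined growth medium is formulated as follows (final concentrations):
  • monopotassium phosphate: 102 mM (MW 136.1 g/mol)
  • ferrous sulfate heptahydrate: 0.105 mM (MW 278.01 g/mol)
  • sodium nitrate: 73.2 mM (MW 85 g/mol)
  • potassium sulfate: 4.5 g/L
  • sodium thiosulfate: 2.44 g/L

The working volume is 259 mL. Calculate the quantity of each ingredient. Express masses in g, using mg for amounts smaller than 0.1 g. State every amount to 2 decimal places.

Scale factor relative to 1 L: 0.259.
monopotassium phosphate: 102 mmol/L × 136.1 g/mol × 0.259 L ÷ 1000 = 3.60 g
ferrous sulfate heptahydrate: 0.105 mmol/L × 278.01 mg/mmol × 0.259 L = 7.56 mg
sodium nitrate: 73.2 mmol/L × 85 g/mol × 0.259 L ÷ 1000 = 1.61 g
potassium sulfate: 4.5 g/L × 0.259 L = 1.17 g
sodium thiosulfate: 2.44 g/L × 0.259 L = 0.63 g

monopotassium phosphate 3.60 g; ferrous sulfate heptahydrate 7.56 mg; sodium nitrate 1.61 g; potassium sulfate 1.17 g; sodium thiosulfate 0.63 g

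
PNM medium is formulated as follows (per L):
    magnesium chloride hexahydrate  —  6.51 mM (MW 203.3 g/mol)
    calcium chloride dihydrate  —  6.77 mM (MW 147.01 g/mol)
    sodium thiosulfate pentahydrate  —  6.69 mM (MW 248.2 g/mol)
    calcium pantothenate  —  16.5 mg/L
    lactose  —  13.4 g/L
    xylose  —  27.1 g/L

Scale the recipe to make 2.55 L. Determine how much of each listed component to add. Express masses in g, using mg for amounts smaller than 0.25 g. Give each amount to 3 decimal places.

magnesium chloride hexahydrate 3.375 g; calcium chloride dihydrate 2.538 g; sodium thiosulfate pentahydrate 4.234 g; calcium pantothenate 42.075 mg; lactose 34.170 g; xylose 69.105 g

Scale factor relative to 1 L: 2.55.
magnesium chloride hexahydrate: 6.51 mmol/L × 203.3 g/mol × 2.55 L ÷ 1000 = 3.375 g
calcium chloride dihydrate: 6.77 mmol/L × 147.01 g/mol × 2.55 L ÷ 1000 = 2.538 g
sodium thiosulfate pentahydrate: 6.69 mmol/L × 248.2 g/mol × 2.55 L ÷ 1000 = 4.234 g
calcium pantothenate: 16.5 mg/L × 2.55 L = 42.075 mg
lactose: 13.4 g/L × 2.55 L = 34.170 g
xylose: 27.1 g/L × 2.55 L = 69.105 g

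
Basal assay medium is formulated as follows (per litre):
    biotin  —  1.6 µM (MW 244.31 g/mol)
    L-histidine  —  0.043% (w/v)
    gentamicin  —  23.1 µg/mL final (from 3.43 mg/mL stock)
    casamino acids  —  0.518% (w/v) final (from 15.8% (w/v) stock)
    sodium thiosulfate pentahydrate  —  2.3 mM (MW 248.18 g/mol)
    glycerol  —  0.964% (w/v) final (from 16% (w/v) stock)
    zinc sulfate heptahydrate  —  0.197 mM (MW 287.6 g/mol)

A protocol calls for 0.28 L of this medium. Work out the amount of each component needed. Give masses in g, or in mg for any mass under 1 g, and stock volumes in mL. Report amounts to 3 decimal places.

Working volume: 0.28 L.
biotin: 1.6 µmol/L × 244.31 g/mol × 0.28 L ÷ 1000 = 0.109 mg
L-histidine: 0.043% w/v = 0.43 g/L → 0.43 × 0.28 L = 0.1204 g = 120.400 mg
gentamicin: dilute stock: 23.1 µg/mL × 280 mL ÷ 3430 µg/mL = 1.886 mL
casamino acids: V = C2·V2/C1 = 0.518% ÷ 15.8% × 280 mL = 9.180 mL
sodium thiosulfate pentahydrate: 2.3 mmol/L × 248.18 mg/mmol × 0.28 L = 159.828 mg
glycerol: V = C2·V2/C1 = 0.964% ÷ 16% × 280 mL = 16.870 mL
zinc sulfate heptahydrate: 0.197 mmol/L × 287.6 mg/mmol × 0.28 L = 15.864 mg

biotin 0.109 mg; L-histidine 120.400 mg; gentamicin 1.886 mL; casamino acids 9.180 mL; sodium thiosulfate pentahydrate 159.828 mg; glycerol 16.870 mL; zinc sulfate heptahydrate 15.864 mg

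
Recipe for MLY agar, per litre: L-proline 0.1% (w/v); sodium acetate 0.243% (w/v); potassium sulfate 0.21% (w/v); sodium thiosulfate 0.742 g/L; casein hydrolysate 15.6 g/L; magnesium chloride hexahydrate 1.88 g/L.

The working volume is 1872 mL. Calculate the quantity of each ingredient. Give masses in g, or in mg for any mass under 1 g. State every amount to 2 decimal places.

L-proline 1.87 g; sodium acetate 4.55 g; potassium sulfate 3.93 g; sodium thiosulfate 1.39 g; casein hydrolysate 29.20 g; magnesium chloride hexahydrate 3.52 g

Scale factor relative to 1 L: 1.872.
L-proline: 0.1 g per 100 mL × 1872 mL ÷ 100 = 1.87 g
sodium acetate: 0.243% w/v = 2.43 g/L → 2.43 × 1.872 L = 4.55 g
potassium sulfate: 0.21 g per 100 mL × 1872 mL ÷ 100 = 3.93 g
sodium thiosulfate: 0.742 g/L × 1.872 L = 1.39 g
casein hydrolysate: 15.6 g/L × 1.872 L = 29.20 g
magnesium chloride hexahydrate: 1.88 g/L × 1.872 L = 3.52 g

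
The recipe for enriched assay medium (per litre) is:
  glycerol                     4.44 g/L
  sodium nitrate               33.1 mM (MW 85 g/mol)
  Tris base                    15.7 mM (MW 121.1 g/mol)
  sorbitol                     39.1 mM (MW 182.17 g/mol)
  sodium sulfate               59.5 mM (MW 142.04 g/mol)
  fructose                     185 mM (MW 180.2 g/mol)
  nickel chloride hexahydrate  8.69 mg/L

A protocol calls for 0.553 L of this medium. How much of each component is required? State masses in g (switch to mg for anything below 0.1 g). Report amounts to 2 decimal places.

Working volume: 0.553 L.
glycerol: 4.44 g/L × 0.553 L = 2.46 g
sodium nitrate: 33.1 mmol/L × 85 g/mol × 0.553 L ÷ 1000 = 1.56 g
Tris base: 15.7 mmol/L × 121.1 g/mol × 0.553 L ÷ 1000 = 1.05 g
sorbitol: 39.1 mmol/L × 182.17 g/mol × 0.553 L ÷ 1000 = 3.94 g
sodium sulfate: 59.5 mmol/L × 142.04 g/mol × 0.553 L ÷ 1000 = 4.67 g
fructose: 185 mmol/L × 180.2 g/mol × 0.553 L ÷ 1000 = 18.44 g
nickel chloride hexahydrate: 8.69 mg/L × 0.553 L = 4.81 mg

glycerol 2.46 g; sodium nitrate 1.56 g; Tris base 1.05 g; sorbitol 3.94 g; sodium sulfate 4.67 g; fructose 18.44 g; nickel chloride hexahydrate 4.81 mg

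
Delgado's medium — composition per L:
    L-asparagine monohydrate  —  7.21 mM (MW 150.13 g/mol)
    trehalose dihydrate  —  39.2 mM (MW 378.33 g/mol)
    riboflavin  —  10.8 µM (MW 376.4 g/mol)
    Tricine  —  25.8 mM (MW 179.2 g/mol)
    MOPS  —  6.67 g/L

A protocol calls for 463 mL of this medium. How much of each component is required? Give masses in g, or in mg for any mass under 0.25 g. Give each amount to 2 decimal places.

Target volume = 463 mL = 0.463 L.
L-asparagine monohydrate: 7.21 mmol/L × 150.13 g/mol × 0.463 L ÷ 1000 = 0.50 g
trehalose dihydrate: 39.2 mmol/L × 378.33 g/mol × 0.463 L ÷ 1000 = 6.87 g
riboflavin: 10.8 µmol/L × 376.4 g/mol × 0.463 L ÷ 1000 = 1.88 mg
Tricine: 25.8 mmol/L × 179.2 g/mol × 0.463 L ÷ 1000 = 2.14 g
MOPS: 6.67 g/L × 0.463 L = 3.09 g

L-asparagine monohydrate 0.50 g; trehalose dihydrate 6.87 g; riboflavin 1.88 mg; Tricine 2.14 g; MOPS 3.09 g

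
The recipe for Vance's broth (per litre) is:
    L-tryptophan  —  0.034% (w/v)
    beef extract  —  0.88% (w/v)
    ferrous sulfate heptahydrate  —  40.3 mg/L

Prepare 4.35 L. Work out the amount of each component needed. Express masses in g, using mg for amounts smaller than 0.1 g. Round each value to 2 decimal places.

Working volume: 4.35 L.
L-tryptophan: 0.034% w/v = 0.34 g/L → 0.34 × 4.35 L = 1.48 g
beef extract: 0.88 g per 100 mL × 4350 mL ÷ 100 = 38.28 g
ferrous sulfate heptahydrate: 40.3 mg/L × 4.35 L = 175.305 mg = 0.18 g

L-tryptophan 1.48 g; beef extract 38.28 g; ferrous sulfate heptahydrate 0.18 g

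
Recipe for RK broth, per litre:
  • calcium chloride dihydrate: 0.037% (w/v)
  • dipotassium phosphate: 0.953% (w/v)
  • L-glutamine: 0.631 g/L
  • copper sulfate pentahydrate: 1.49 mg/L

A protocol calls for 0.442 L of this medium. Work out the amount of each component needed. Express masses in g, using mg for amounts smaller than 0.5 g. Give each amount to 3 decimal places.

Scale factor relative to 1 L: 0.442.
calcium chloride dihydrate: 0.037% w/v = 0.37 g/L → 0.37 × 0.442 L = 0.16354 g = 163.540 mg
dipotassium phosphate: 0.953 g per 100 mL × 442 mL ÷ 100 = 4.212 g
L-glutamine: 0.631 g/L × 0.442 L = 0.278902 g = 278.902 mg
copper sulfate pentahydrate: 1.49 mg/L × 0.442 L = 0.659 mg

calcium chloride dihydrate 163.540 mg; dipotassium phosphate 4.212 g; L-glutamine 278.902 mg; copper sulfate pentahydrate 0.659 mg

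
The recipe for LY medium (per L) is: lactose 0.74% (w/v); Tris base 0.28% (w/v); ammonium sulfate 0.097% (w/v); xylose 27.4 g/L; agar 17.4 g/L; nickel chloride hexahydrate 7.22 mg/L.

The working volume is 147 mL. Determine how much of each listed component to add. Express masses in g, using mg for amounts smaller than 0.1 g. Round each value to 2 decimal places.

lactose 1.09 g; Tris base 0.41 g; ammonium sulfate 0.14 g; xylose 4.03 g; agar 2.56 g; nickel chloride hexahydrate 1.06 mg

Scale factor relative to 1 L: 0.147.
lactose: 0.74% w/v = 7.4 g/L → 7.4 × 0.147 L = 1.09 g
Tris base: 0.28 g per 100 mL × 147 mL ÷ 100 = 0.41 g
ammonium sulfate: 0.097 g per 100 mL × 147 mL ÷ 100 = 0.14 g
xylose: 27.4 g/L × 0.147 L = 4.03 g
agar: 17.4 g/L × 0.147 L = 2.56 g
nickel chloride hexahydrate: 7.22 mg/L × 0.147 L = 1.06 mg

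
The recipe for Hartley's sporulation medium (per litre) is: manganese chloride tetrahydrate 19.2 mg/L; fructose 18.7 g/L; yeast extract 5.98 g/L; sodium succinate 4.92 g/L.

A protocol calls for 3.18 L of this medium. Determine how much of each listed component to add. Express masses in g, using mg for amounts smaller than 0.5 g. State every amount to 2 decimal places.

Scale factor relative to 1 L: 3.18.
manganese chloride tetrahydrate: 19.2 mg/L × 3.18 L = 61.06 mg
fructose: 18.7 g/L × 3.18 L = 59.47 g
yeast extract: 5.98 g/L × 3.18 L = 19.02 g
sodium succinate: 4.92 g/L × 3.18 L = 15.65 g

manganese chloride tetrahydrate 61.06 mg; fructose 59.47 g; yeast extract 19.02 g; sodium succinate 15.65 g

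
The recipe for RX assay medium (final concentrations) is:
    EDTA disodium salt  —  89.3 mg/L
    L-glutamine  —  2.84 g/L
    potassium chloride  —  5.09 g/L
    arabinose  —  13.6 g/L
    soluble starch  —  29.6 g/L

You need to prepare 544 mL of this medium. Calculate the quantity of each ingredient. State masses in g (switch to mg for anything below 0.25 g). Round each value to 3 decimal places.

EDTA disodium salt 48.579 mg; L-glutamine 1.545 g; potassium chloride 2.769 g; arabinose 7.398 g; soluble starch 16.102 g

Scale factor relative to 1 L: 0.544.
EDTA disodium salt: 89.3 mg/L × 0.544 L = 48.579 mg
L-glutamine: 2.84 g/L × 0.544 L = 1.545 g
potassium chloride: 5.09 g/L × 0.544 L = 2.769 g
arabinose: 13.6 g/L × 0.544 L = 7.398 g
soluble starch: 29.6 g/L × 0.544 L = 16.102 g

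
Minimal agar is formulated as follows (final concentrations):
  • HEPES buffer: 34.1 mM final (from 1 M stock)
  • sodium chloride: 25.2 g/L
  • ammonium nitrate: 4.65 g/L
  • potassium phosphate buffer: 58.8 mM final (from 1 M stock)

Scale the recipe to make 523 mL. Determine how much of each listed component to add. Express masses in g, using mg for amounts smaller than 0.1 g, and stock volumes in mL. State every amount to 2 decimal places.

Target volume = 523 mL = 0.523 L.
HEPES buffer: dilute stock: 34.1 mM × 523 mL ÷ 1000 mM = 17.83 mL
sodium chloride: 25.2 g/L × 0.523 L = 13.18 g
ammonium nitrate: 4.65 g/L × 0.523 L = 2.43 g
potassium phosphate buffer: C1V1 = C2V2 → 58.8 mM × 523 mL ÷ 1000 mM = 30.75 mL

HEPES buffer 17.83 mL; sodium chloride 13.18 g; ammonium nitrate 2.43 g; potassium phosphate buffer 30.75 mL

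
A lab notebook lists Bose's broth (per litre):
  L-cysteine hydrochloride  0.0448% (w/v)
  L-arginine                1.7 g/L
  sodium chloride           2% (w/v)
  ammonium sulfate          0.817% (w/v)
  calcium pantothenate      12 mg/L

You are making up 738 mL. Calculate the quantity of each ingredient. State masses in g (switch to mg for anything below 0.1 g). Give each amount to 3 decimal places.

L-cysteine hydrochloride 0.331 g; L-arginine 1.255 g; sodium chloride 14.760 g; ammonium sulfate 6.029 g; calcium pantothenate 8.856 mg

Scale factor relative to 1 L: 0.738.
L-cysteine hydrochloride: 0.0448% w/v = 0.448 g/L → 0.448 × 0.738 L = 0.331 g
L-arginine: 1.7 g/L × 0.738 L = 1.255 g
sodium chloride: 2% w/v = 20 g/L → 20 × 0.738 L = 14.760 g
ammonium sulfate: 0.817 g per 100 mL × 738 mL ÷ 100 = 6.029 g
calcium pantothenate: 12 mg/L × 0.738 L = 8.856 mg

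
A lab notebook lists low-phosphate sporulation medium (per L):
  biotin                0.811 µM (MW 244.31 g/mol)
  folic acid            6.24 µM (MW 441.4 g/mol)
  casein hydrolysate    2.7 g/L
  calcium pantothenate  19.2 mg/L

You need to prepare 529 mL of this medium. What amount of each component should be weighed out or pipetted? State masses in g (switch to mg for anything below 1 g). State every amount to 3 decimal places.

biotin 0.105 mg; folic acid 1.457 mg; casein hydrolysate 1.428 g; calcium pantothenate 10.157 mg

Working volume: 529 mL = 0.529 L.
biotin: 0.811 µmol/L × 244.31 g/mol × 0.529 L ÷ 1000 = 0.105 mg
folic acid: 6.24 µmol/L × 441.4 g/mol × 0.529 L ÷ 1000 = 1.457 mg
casein hydrolysate: 2.7 g/L × 0.529 L = 1.428 g
calcium pantothenate: 19.2 mg/L × 0.529 L = 10.157 mg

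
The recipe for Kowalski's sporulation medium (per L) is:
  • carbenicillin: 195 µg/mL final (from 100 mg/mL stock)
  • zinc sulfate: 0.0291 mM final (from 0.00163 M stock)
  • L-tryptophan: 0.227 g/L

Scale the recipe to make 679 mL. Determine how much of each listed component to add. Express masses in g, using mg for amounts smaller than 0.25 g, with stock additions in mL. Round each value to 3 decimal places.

carbenicillin 1.324 mL; zinc sulfate 12.122 mL; L-tryptophan 154.133 mg

Working volume: 679 mL = 0.679 L.
carbenicillin: dilute stock: 195 µg/mL × 679 mL ÷ 100000 µg/mL = 1.324 mL
zinc sulfate: V = C2·V2/C1 = 0.0291 mM × 679 mL ÷ 1.63 mM = 12.122 mL
L-tryptophan: 0.227 g/L × 0.679 L = 0.154133 g = 154.133 mg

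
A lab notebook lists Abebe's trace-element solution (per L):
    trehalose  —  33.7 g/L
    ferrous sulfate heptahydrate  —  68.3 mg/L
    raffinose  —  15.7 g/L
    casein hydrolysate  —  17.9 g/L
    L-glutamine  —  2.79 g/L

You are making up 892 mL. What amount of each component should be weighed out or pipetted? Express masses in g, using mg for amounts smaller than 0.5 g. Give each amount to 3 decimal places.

trehalose 30.060 g; ferrous sulfate heptahydrate 60.924 mg; raffinose 14.004 g; casein hydrolysate 15.967 g; L-glutamine 2.489 g

Working volume: 892 mL = 0.892 L.
trehalose: 33.7 g/L × 0.892 L = 30.060 g
ferrous sulfate heptahydrate: 68.3 mg/L × 0.892 L = 60.924 mg
raffinose: 15.7 g/L × 0.892 L = 14.004 g
casein hydrolysate: 17.9 g/L × 0.892 L = 15.967 g
L-glutamine: 2.79 g/L × 0.892 L = 2.489 g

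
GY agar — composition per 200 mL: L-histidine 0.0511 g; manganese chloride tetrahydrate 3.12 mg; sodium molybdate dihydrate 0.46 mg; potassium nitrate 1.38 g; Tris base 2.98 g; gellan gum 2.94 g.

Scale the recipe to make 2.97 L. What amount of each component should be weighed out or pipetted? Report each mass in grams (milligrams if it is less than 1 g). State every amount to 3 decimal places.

L-histidine 758.835 mg; manganese chloride tetrahydrate 46.332 mg; sodium molybdate dihydrate 6.831 mg; potassium nitrate 20.493 g; Tris base 44.253 g; gellan gum 43.659 g

Ratio of target to recipe volume: 2970 / 200 = 14.85.
L-histidine: 0.0511 g × (2970 mL / 200 mL) = 0.758835 g = 758.835 mg
manganese chloride tetrahydrate: 3.12 mg × (2970 mL / 200 mL) = 46.332 mg
sodium molybdate dihydrate: 0.46 mg × (2970 mL / 200 mL) = 6.831 mg
potassium nitrate: 1.38 g × (2970 mL / 200 mL) = 20.493 g
Tris base: 2.98 g × (2970 mL / 200 mL) = 44.253 g
gellan gum: 2.94 g × (2970 mL / 200 mL) = 43.659 g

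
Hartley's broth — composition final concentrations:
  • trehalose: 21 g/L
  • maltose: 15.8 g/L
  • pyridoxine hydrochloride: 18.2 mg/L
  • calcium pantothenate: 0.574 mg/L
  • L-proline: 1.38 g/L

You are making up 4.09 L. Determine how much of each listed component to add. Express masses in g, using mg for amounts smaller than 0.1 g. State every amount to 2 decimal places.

trehalose 85.89 g; maltose 64.62 g; pyridoxine hydrochloride 74.44 mg; calcium pantothenate 2.35 mg; L-proline 5.64 g

Working volume: 4.09 L.
trehalose: 21 g/L × 4.09 L = 85.89 g
maltose: 15.8 g/L × 4.09 L = 64.62 g
pyridoxine hydrochloride: 18.2 mg/L × 4.09 L = 74.44 mg
calcium pantothenate: 0.574 mg/L × 4.09 L = 2.35 mg
L-proline: 1.38 g/L × 4.09 L = 5.64 g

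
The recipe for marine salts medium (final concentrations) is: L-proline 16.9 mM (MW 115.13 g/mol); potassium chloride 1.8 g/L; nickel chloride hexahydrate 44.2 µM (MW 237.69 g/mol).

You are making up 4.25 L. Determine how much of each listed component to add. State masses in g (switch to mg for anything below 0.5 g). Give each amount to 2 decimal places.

Working volume: 4.25 L.
L-proline: 16.9 mmol/L × 115.13 g/mol × 4.25 L ÷ 1000 = 8.27 g
potassium chloride: 1.8 g/L × 4.25 L = 7.65 g
nickel chloride hexahydrate: 44.2 µmol/L × 237.69 g/mol × 4.25 L ÷ 1000 = 44.65 mg

L-proline 8.27 g; potassium chloride 7.65 g; nickel chloride hexahydrate 44.65 mg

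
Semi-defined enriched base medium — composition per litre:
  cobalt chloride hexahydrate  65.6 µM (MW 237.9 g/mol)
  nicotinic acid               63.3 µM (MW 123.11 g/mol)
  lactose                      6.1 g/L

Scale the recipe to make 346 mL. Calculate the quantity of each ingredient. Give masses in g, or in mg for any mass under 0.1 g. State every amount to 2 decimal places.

Scale factor relative to 1 L: 0.346.
cobalt chloride hexahydrate: 65.6 µmol/L × 237.9 g/mol × 0.346 L ÷ 1000 = 5.40 mg
nicotinic acid: 63.3 µmol/L × 123.11 g/mol × 0.346 L ÷ 1000 = 2.70 mg
lactose: 6.1 g/L × 0.346 L = 2.11 g

cobalt chloride hexahydrate 5.40 mg; nicotinic acid 2.70 mg; lactose 2.11 g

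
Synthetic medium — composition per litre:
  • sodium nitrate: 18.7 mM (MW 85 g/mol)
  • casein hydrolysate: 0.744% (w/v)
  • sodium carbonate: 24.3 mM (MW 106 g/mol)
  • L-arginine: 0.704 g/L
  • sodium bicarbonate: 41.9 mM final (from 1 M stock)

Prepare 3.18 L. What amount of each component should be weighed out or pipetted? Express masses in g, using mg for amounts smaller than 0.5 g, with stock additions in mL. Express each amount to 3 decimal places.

Working volume: 3.18 L.
sodium nitrate: 18.7 mmol/L × 85 g/mol × 3.18 L ÷ 1000 = 5.055 g
casein hydrolysate: 0.744 g per 100 mL × 3180 mL ÷ 100 = 23.659 g
sodium carbonate: 24.3 mmol/L × 106 g/mol × 3.18 L ÷ 1000 = 8.191 g
L-arginine: 0.704 g/L × 3.18 L = 2.239 g
sodium bicarbonate: V = C2·V2/C1 = 41.9 mM × 3180 mL ÷ 1000 mM = 133.242 mL

sodium nitrate 5.055 g; casein hydrolysate 23.659 g; sodium carbonate 8.191 g; L-arginine 2.239 g; sodium bicarbonate 133.242 mL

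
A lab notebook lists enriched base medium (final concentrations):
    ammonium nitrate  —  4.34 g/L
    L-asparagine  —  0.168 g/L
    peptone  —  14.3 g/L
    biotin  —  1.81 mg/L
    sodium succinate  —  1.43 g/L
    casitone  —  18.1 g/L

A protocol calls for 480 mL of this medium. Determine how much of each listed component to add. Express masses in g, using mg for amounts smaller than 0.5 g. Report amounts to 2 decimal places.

Target volume = 480 mL = 0.48 L.
ammonium nitrate: 4.34 g/L × 0.48 L = 2.08 g
L-asparagine: 0.168 g/L × 0.48 L = 0.08064 g = 80.64 mg
peptone: 14.3 g/L × 0.48 L = 6.86 g
biotin: 1.81 mg/L × 0.48 L = 0.87 mg
sodium succinate: 1.43 g/L × 0.48 L = 0.69 g
casitone: 18.1 g/L × 0.48 L = 8.69 g

ammonium nitrate 2.08 g; L-asparagine 80.64 mg; peptone 6.86 g; biotin 0.87 mg; sodium succinate 0.69 g; casitone 8.69 g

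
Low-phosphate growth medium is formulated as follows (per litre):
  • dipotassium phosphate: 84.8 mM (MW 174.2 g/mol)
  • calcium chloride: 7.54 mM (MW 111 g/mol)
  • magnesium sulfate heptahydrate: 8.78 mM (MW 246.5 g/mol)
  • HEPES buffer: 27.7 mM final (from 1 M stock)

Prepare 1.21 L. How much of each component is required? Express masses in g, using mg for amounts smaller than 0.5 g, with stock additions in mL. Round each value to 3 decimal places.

dipotassium phosphate 17.874 g; calcium chloride 1.013 g; magnesium sulfate heptahydrate 2.619 g; HEPES buffer 33.517 mL

Working volume: 1.21 L.
dipotassium phosphate: 84.8 mmol/L × 174.2 g/mol × 1.21 L ÷ 1000 = 17.874 g
calcium chloride: 7.54 mmol/L × 111 g/mol × 1.21 L ÷ 1000 = 1.013 g
magnesium sulfate heptahydrate: 8.78 mmol/L × 246.5 g/mol × 1.21 L ÷ 1000 = 2.619 g
HEPES buffer: C1V1 = C2V2 → 27.7 mM × 1210 mL ÷ 1000 mM = 33.517 mL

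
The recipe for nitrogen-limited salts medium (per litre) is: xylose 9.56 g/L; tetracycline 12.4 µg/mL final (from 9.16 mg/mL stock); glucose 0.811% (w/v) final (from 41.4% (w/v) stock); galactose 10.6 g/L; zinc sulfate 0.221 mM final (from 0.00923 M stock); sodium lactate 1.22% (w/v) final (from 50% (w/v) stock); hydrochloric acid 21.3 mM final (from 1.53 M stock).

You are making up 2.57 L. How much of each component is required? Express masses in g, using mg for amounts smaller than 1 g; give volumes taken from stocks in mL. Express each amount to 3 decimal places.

xylose 24.569 g; tetracycline 3.479 mL; glucose 50.345 mL; galactose 27.242 g; zinc sulfate 61.535 mL; sodium lactate 62.708 mL; hydrochloric acid 35.778 mL

Working volume: 2.57 L.
xylose: 9.56 g/L × 2.57 L = 24.569 g
tetracycline: V = C2·V2/C1 = 12.4 µg/mL × 2570 mL ÷ 9160 µg/mL = 3.479 mL
glucose: V = C2·V2/C1 = 0.811% ÷ 41.4% × 2570 mL = 50.345 mL
galactose: 10.6 g/L × 2.57 L = 27.242 g
zinc sulfate: dilute stock: 0.221 mM × 2570 mL ÷ 9.23 mM = 61.535 mL
sodium lactate: V = C2·V2/C1 = 1.22% ÷ 50% × 2570 mL = 62.708 mL
hydrochloric acid: dilute stock: 21.3 mM × 2570 mL ÷ 1530 mM = 35.778 mL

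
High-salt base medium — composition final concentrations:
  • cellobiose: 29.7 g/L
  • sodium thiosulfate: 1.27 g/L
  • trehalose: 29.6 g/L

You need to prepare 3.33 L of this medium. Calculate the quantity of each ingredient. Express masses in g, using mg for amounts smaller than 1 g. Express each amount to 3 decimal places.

cellobiose 98.901 g; sodium thiosulfate 4.229 g; trehalose 98.568 g

Working volume: 3.33 L.
cellobiose: 29.7 g/L × 3.33 L = 98.901 g
sodium thiosulfate: 1.27 g/L × 3.33 L = 4.229 g
trehalose: 29.6 g/L × 3.33 L = 98.568 g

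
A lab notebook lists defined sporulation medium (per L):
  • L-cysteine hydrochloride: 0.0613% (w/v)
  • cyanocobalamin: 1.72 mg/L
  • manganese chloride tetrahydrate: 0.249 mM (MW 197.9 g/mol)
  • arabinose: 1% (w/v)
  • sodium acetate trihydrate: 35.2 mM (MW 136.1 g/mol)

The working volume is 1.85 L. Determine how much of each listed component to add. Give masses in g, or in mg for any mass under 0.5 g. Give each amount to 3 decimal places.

L-cysteine hydrochloride 1.134 g; cyanocobalamin 3.182 mg; manganese chloride tetrahydrate 91.163 mg; arabinose 18.500 g; sodium acetate trihydrate 8.863 g

Working volume: 1.85 L.
L-cysteine hydrochloride: 0.0613 g per 100 mL × 1850 mL ÷ 100 = 1.134 g
cyanocobalamin: 1.72 mg/L × 1.85 L = 3.182 mg
manganese chloride tetrahydrate: 0.249 mmol/L × 197.9 mg/mmol × 1.85 L = 91.163 mg
arabinose: 1 g per 100 mL × 1850 mL ÷ 100 = 18.500 g
sodium acetate trihydrate: 35.2 mmol/L × 136.1 g/mol × 1.85 L ÷ 1000 = 8.863 g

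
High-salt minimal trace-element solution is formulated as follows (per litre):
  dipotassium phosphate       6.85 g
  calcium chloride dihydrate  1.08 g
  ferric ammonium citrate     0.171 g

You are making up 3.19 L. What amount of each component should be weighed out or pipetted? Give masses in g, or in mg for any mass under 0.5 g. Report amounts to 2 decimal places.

Ratio of target to recipe volume: 3190 / 1000 = 3.19.
dipotassium phosphate: 6.85 g × (3190 mL / 1000 mL) = 21.85 g
calcium chloride dihydrate: 1.08 g × (3190 mL / 1000 mL) = 3.45 g
ferric ammonium citrate: 0.171 g × (3190 mL / 1000 mL) = 0.55 g

dipotassium phosphate 21.85 g; calcium chloride dihydrate 3.45 g; ferric ammonium citrate 0.55 g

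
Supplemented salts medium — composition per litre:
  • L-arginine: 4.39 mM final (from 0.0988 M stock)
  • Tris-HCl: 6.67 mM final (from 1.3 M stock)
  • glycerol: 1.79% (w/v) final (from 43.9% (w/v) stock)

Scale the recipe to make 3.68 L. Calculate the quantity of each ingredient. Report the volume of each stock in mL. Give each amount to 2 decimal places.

L-arginine 163.51 mL; Tris-HCl 18.88 mL; glycerol 150.05 mL

Working volume: 3.68 L.
L-arginine: dilute stock: 4.39 mM × 3680 mL ÷ 98.8 mM = 163.51 mL
Tris-HCl: dilute stock: 6.67 mM × 3680 mL ÷ 1300 mM = 18.88 mL
glycerol: C1V1 = C2V2 → 1.79% ÷ 43.9% × 3680 mL = 150.05 mL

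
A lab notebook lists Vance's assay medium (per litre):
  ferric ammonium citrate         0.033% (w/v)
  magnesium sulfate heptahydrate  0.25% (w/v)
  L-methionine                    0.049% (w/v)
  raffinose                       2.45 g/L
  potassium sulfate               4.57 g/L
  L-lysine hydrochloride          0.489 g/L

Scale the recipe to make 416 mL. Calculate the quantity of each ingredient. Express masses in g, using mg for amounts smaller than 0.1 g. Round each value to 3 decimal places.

Target volume = 416 mL = 0.416 L.
ferric ammonium citrate: 0.033 g per 100 mL × 416 mL ÷ 100 = 0.137 g
magnesium sulfate heptahydrate: 0.25 g per 100 mL × 416 mL ÷ 100 = 1.040 g
L-methionine: 0.049% w/v = 0.49 g/L → 0.49 × 0.416 L = 0.204 g
raffinose: 2.45 g/L × 0.416 L = 1.019 g
potassium sulfate: 4.57 g/L × 0.416 L = 1.901 g
L-lysine hydrochloride: 0.489 g/L × 0.416 L = 0.203 g

ferric ammonium citrate 0.137 g; magnesium sulfate heptahydrate 1.040 g; L-methionine 0.204 g; raffinose 1.019 g; potassium sulfate 1.901 g; L-lysine hydrochloride 0.203 g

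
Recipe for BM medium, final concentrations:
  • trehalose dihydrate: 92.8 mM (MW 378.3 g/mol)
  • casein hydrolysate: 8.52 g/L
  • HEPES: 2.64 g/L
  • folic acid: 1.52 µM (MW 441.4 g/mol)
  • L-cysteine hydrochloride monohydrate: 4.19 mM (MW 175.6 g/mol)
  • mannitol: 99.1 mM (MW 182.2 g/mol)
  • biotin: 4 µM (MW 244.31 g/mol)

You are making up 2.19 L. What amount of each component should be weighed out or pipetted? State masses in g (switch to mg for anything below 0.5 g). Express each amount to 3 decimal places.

trehalose dihydrate 76.883 g; casein hydrolysate 18.659 g; HEPES 5.782 g; folic acid 1.469 mg; L-cysteine hydrochloride monohydrate 1.611 g; mannitol 39.543 g; biotin 2.140 mg

Scale factor relative to 1 L: 2.19.
trehalose dihydrate: 92.8 mmol/L × 378.3 g/mol × 2.19 L ÷ 1000 = 76.883 g
casein hydrolysate: 8.52 g/L × 2.19 L = 18.659 g
HEPES: 2.64 g/L × 2.19 L = 5.782 g
folic acid: 1.52 µmol/L × 441.4 g/mol × 2.19 L ÷ 1000 = 1.469 mg
L-cysteine hydrochloride monohydrate: 4.19 mmol/L × 175.6 g/mol × 2.19 L ÷ 1000 = 1.611 g
mannitol: 99.1 mmol/L × 182.2 g/mol × 2.19 L ÷ 1000 = 39.543 g
biotin: 4 µmol/L × 244.31 g/mol × 2.19 L ÷ 1000 = 2.140 mg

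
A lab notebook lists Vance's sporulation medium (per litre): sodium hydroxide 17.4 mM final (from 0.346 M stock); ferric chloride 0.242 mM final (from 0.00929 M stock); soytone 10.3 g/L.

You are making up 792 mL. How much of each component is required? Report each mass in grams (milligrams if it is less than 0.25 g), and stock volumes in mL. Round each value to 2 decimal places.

sodium hydroxide 39.83 mL; ferric chloride 20.63 mL; soytone 8.16 g

Working volume: 792 mL = 0.792 L.
sodium hydroxide: C1V1 = C2V2 → 17.4 mM × 792 mL ÷ 346 mM = 39.83 mL
ferric chloride: C1V1 = C2V2 → 0.242 mM × 792 mL ÷ 9.29 mM = 20.63 mL
soytone: 10.3 g/L × 0.792 L = 8.16 g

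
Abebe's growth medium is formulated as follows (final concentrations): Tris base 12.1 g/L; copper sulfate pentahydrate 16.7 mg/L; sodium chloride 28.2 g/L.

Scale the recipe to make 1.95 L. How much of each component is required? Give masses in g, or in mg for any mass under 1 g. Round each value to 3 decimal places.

Scale factor relative to 1 L: 1.95.
Tris base: 12.1 g/L × 1.95 L = 23.595 g
copper sulfate pentahydrate: 16.7 mg/L × 1.95 L = 32.565 mg
sodium chloride: 28.2 g/L × 1.95 L = 54.990 g

Tris base 23.595 g; copper sulfate pentahydrate 32.565 mg; sodium chloride 54.990 g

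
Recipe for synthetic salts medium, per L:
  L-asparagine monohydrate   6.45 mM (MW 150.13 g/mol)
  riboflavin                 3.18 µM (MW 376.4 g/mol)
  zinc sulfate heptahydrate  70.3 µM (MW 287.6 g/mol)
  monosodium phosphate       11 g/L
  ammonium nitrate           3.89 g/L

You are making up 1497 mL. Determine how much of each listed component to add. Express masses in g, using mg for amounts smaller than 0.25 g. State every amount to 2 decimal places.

Scale factor relative to 1 L: 1.497.
L-asparagine monohydrate: 6.45 mmol/L × 150.13 g/mol × 1.497 L ÷ 1000 = 1.45 g
riboflavin: 3.18 µmol/L × 376.4 g/mol × 1.497 L ÷ 1000 = 1.79 mg
zinc sulfate heptahydrate: 70.3 µmol/L × 287.6 g/mol × 1.497 L ÷ 1000 = 30.27 mg
monosodium phosphate: 11 g/L × 1.497 L = 16.47 g
ammonium nitrate: 3.89 g/L × 1.497 L = 5.82 g

L-asparagine monohydrate 1.45 g; riboflavin 1.79 mg; zinc sulfate heptahydrate 30.27 mg; monosodium phosphate 16.47 g; ammonium nitrate 5.82 g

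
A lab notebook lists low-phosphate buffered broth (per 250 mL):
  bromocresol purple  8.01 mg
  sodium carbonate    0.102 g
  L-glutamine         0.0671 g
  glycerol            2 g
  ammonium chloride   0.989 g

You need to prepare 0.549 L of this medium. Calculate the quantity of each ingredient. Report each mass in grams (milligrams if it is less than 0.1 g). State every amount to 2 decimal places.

bromocresol purple 17.59 mg; sodium carbonate 0.22 g; L-glutamine 0.15 g; glycerol 4.39 g; ammonium chloride 2.17 g

Scale factor = 549 mL / 250 mL = 2.196.
bromocresol purple: 8.01 mg × (549 mL / 250 mL) = 17.59 mg
sodium carbonate: 0.102 g × (549 mL / 250 mL) = 0.22 g
L-glutamine: 0.0671 g × (549 mL / 250 mL) = 0.15 g
glycerol: 2 g × (549 mL / 250 mL) = 4.39 g
ammonium chloride: 0.989 g × (549 mL / 250 mL) = 2.17 g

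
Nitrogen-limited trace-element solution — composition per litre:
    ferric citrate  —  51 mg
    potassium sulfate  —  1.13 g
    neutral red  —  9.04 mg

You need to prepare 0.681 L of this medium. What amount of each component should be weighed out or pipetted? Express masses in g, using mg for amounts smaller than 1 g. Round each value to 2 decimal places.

Scale factor = 681 mL / 1000 mL = 0.681.
ferric citrate: 51 mg × (681 mL / 1000 mL) = 34.73 mg
potassium sulfate: 1.13 g × (681 mL / 1000 mL) = 0.76953 g = 769.53 mg
neutral red: 9.04 mg × (681 mL / 1000 mL) = 6.16 mg

ferric citrate 34.73 mg; potassium sulfate 769.53 mg; neutral red 6.16 mg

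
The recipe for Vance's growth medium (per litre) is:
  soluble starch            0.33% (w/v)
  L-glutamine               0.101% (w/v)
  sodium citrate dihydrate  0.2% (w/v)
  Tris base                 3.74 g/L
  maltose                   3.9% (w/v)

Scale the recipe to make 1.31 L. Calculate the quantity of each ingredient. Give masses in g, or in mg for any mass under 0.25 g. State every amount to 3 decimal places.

soluble starch 4.323 g; L-glutamine 1.323 g; sodium citrate dihydrate 2.620 g; Tris base 4.899 g; maltose 51.090 g

Working volume: 1.31 L.
soluble starch: 0.33 g per 100 mL × 1310 mL ÷ 100 = 4.323 g
L-glutamine: 0.101% w/v = 1.01 g/L → 1.01 × 1.31 L = 1.323 g
sodium citrate dihydrate: 0.2 g per 100 mL × 1310 mL ÷ 100 = 2.620 g
Tris base: 3.74 g/L × 1.31 L = 4.899 g
maltose: 3.9% w/v = 39 g/L → 39 × 1.31 L = 51.090 g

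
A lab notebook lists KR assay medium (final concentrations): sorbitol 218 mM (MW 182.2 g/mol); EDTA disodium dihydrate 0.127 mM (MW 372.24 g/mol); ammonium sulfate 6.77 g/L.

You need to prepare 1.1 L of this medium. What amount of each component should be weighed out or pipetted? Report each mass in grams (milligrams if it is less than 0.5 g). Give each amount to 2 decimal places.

Working volume: 1.1 L.
sorbitol: 218 mmol/L × 182.2 g/mol × 1.1 L ÷ 1000 = 43.69 g
EDTA disodium dihydrate: 0.127 mmol/L × 372.24 mg/mmol × 1.1 L = 52.00 mg
ammonium sulfate: 6.77 g/L × 1.1 L = 7.45 g

sorbitol 43.69 g; EDTA disodium dihydrate 52.00 mg; ammonium sulfate 7.45 g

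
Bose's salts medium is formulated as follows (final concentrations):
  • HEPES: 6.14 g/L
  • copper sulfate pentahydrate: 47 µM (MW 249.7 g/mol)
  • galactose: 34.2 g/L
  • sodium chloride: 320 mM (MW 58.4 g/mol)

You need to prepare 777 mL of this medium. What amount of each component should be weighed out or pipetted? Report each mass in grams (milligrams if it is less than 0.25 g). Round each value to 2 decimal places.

HEPES 4.77 g; copper sulfate pentahydrate 9.12 mg; galactose 26.57 g; sodium chloride 14.52 g

Target volume = 777 mL = 0.777 L.
HEPES: 6.14 g/L × 0.777 L = 4.77 g
copper sulfate pentahydrate: 47 µmol/L × 249.7 g/mol × 0.777 L ÷ 1000 = 9.12 mg
galactose: 34.2 g/L × 0.777 L = 26.57 g
sodium chloride: 320 mmol/L × 58.4 g/mol × 0.777 L ÷ 1000 = 14.52 g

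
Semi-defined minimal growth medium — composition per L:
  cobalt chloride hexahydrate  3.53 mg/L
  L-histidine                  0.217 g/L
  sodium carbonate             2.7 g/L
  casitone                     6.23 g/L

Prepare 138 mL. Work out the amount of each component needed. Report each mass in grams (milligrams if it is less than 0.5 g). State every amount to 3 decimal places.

cobalt chloride hexahydrate 0.487 mg; L-histidine 29.946 mg; sodium carbonate 372.600 mg; casitone 0.860 g

Working volume: 138 mL = 0.138 L.
cobalt chloride hexahydrate: 3.53 mg/L × 0.138 L = 0.487 mg
L-histidine: 0.217 g/L × 0.138 L = 0.029946 g = 29.946 mg
sodium carbonate: 2.7 g/L × 0.138 L = 0.3726 g = 372.600 mg
casitone: 6.23 g/L × 0.138 L = 0.860 g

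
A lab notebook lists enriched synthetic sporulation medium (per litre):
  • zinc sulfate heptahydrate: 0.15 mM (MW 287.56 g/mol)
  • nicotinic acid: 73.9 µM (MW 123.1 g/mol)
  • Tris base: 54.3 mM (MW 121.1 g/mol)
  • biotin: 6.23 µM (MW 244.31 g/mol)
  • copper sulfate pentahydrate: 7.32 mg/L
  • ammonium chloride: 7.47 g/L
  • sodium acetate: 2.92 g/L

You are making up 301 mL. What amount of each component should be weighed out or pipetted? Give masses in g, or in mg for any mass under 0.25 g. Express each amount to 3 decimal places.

zinc sulfate heptahydrate 12.983 mg; nicotinic acid 2.738 mg; Tris base 1.979 g; biotin 0.458 mg; copper sulfate pentahydrate 2.203 mg; ammonium chloride 2.248 g; sodium acetate 0.879 g

Scale factor relative to 1 L: 0.301.
zinc sulfate heptahydrate: 0.15 mmol/L × 287.56 mg/mmol × 0.301 L = 12.983 mg
nicotinic acid: 73.9 µmol/L × 123.1 g/mol × 0.301 L ÷ 1000 = 2.738 mg
Tris base: 54.3 mmol/L × 121.1 g/mol × 0.301 L ÷ 1000 = 1.979 g
biotin: 6.23 µmol/L × 244.31 g/mol × 0.301 L ÷ 1000 = 0.458 mg
copper sulfate pentahydrate: 7.32 mg/L × 0.301 L = 2.203 mg
ammonium chloride: 7.47 g/L × 0.301 L = 2.248 g
sodium acetate: 2.92 g/L × 0.301 L = 0.879 g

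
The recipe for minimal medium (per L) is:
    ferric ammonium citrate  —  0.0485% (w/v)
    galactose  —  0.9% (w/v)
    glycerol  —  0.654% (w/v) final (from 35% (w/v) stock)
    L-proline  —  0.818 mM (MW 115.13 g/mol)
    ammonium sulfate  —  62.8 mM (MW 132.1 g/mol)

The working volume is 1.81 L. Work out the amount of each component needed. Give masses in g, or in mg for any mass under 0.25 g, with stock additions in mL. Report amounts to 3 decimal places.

Working volume: 1.81 L.
ferric ammonium citrate: 0.0485% w/v = 0.485 g/L → 0.485 × 1.81 L = 0.878 g
galactose: 0.9% w/v = 9 g/L → 9 × 1.81 L = 16.290 g
glycerol: V = C2·V2/C1 = 0.654% ÷ 35% × 1810 mL = 33.821 mL
L-proline: 0.818 mmol/L × 115.13 mg/mmol × 1.81 L = 170.459 mg
ammonium sulfate: 62.8 mmol/L × 132.1 g/mol × 1.81 L ÷ 1000 = 15.016 g

ferric ammonium citrate 0.878 g; galactose 16.290 g; glycerol 33.821 mL; L-proline 170.459 mg; ammonium sulfate 15.016 g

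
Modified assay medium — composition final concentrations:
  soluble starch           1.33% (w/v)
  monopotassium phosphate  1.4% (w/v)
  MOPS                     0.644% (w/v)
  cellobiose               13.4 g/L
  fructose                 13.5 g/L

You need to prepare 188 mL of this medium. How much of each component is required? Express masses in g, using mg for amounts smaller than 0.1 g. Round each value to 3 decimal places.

soluble starch 2.500 g; monopotassium phosphate 2.632 g; MOPS 1.211 g; cellobiose 2.519 g; fructose 2.538 g

Target volume = 188 mL = 0.188 L.
soluble starch: 1.33 g per 100 mL × 188 mL ÷ 100 = 2.500 g
monopotassium phosphate: 1.4% w/v = 14 g/L → 14 × 0.188 L = 2.632 g
MOPS: 0.644% w/v = 6.44 g/L → 6.44 × 0.188 L = 1.211 g
cellobiose: 13.4 g/L × 0.188 L = 2.519 g
fructose: 13.5 g/L × 0.188 L = 2.538 g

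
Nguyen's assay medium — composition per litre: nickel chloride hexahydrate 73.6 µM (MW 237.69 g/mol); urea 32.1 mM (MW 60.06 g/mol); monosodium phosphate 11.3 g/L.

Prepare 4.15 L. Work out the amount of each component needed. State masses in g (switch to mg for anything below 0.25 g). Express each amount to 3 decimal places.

Working volume: 4.15 L.
nickel chloride hexahydrate: 73.6 µmol/L × 237.69 g/mol × 4.15 L ÷ 1000 = 72.600 mg
urea: 32.1 mmol/L × 60.06 g/mol × 4.15 L ÷ 1000 = 8.001 g
monosodium phosphate: 11.3 g/L × 4.15 L = 46.895 g

nickel chloride hexahydrate 72.600 mg; urea 8.001 g; monosodium phosphate 46.895 g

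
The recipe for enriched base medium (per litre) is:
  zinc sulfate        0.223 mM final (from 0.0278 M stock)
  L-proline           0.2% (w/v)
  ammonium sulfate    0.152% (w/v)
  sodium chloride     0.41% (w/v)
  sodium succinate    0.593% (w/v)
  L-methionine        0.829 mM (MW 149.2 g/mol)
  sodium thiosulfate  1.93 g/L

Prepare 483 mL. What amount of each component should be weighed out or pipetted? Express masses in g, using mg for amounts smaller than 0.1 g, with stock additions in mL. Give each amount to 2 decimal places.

zinc sulfate 3.87 mL; L-proline 0.97 g; ammonium sulfate 0.73 g; sodium chloride 1.98 g; sodium succinate 2.86 g; L-methionine 59.74 mg; sodium thiosulfate 0.93 g

Working volume: 483 mL = 0.483 L.
zinc sulfate: C1V1 = C2V2 → 0.223 mM × 483 mL ÷ 27.8 mM = 3.87 mL
L-proline: 0.2% w/v = 2 g/L → 2 × 0.483 L = 0.97 g
ammonium sulfate: 0.152% w/v = 1.52 g/L → 1.52 × 0.483 L = 0.73 g
sodium chloride: 0.41 g per 100 mL × 483 mL ÷ 100 = 1.98 g
sodium succinate: 0.593 g per 100 mL × 483 mL ÷ 100 = 2.86 g
L-methionine: 0.829 mmol/L × 149.2 mg/mmol × 0.483 L = 59.74 mg
sodium thiosulfate: 1.93 g/L × 0.483 L = 0.93 g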